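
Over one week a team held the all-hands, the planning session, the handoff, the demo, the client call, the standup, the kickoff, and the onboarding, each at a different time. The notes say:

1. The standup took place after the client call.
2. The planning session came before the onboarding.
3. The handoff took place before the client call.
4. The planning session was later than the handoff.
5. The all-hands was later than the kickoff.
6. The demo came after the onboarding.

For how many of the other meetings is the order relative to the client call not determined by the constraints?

Forced before the client call: the handoff; forced after the client call: the standup.
That leaves the all-hands, the demo, the kickoff, the onboarding, and the planning session with no forced order relative to the client call — 5.

5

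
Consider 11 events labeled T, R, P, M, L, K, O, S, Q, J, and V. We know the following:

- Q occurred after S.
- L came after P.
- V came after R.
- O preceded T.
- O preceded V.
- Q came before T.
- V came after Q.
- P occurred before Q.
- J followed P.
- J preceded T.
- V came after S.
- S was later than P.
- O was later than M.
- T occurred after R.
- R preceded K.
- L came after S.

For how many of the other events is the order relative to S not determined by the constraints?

Forced before S: P; forced after S: L, Q, T, and V.
That leaves J, K, M, O, and R with no forced order relative to S — 5.

5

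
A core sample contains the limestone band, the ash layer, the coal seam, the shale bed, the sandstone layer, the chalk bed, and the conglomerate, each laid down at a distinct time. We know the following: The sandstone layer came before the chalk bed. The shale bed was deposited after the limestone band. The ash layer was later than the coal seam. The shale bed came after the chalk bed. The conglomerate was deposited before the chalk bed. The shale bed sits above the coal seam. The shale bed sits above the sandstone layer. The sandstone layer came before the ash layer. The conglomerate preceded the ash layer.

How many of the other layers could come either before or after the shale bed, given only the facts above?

Forced before the shale bed: the chalk bed, the coal seam, the conglomerate, the limestone band, and the sandstone layer.
That leaves the ash layer with no forced order relative to the shale bed — 1.

1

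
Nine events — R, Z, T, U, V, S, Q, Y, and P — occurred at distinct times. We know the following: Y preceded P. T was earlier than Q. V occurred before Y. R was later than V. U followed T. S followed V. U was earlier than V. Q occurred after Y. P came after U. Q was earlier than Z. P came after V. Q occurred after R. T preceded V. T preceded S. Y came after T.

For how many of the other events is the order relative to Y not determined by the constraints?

Forced before Y: T, U, and V; forced after Y: P, Q, and Z.
That leaves R and S with no forced order relative to Y — 2.

2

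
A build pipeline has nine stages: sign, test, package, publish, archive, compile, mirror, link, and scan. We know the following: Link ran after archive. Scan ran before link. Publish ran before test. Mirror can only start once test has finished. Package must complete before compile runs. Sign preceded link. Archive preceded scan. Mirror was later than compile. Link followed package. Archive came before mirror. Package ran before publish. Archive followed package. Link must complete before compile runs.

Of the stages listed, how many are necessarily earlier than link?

4

Directly stated before link: archive, package, scan, and sign.
That's archive, package, scan, and sign — 4 in all.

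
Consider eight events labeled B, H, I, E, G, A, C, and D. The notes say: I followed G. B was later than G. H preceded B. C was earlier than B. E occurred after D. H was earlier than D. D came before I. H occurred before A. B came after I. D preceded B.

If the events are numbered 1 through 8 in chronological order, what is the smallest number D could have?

2

H must come before D — 1 forced predecessor.
Nothing else is forced ahead of D, so its earliest slot is position 1 + 1 = 2.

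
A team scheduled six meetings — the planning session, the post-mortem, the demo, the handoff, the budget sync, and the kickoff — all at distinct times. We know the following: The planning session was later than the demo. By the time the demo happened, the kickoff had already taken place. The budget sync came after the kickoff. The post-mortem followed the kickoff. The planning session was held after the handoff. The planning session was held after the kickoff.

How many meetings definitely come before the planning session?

3

Directly stated before the planning session: the demo, the handoff, and the kickoff.
No chain forces the budget sync (or any of the others) ahead of the planning session.
That's the demo, the handoff, and the kickoff — 3 in all.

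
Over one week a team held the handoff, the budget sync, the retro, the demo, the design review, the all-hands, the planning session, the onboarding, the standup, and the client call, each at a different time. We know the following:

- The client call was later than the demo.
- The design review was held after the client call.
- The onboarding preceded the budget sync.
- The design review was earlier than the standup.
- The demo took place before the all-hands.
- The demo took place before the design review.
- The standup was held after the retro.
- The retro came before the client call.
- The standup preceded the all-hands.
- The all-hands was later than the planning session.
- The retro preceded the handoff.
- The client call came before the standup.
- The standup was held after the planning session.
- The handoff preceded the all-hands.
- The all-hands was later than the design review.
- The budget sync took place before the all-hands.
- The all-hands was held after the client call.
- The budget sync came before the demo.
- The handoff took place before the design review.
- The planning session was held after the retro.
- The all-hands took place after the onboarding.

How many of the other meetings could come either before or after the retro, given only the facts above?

Forced after the retro: the all-hands, the client call, the design review, the handoff, the planning session, and the standup.
That leaves the budget sync, the demo, and the onboarding with no forced order relative to the retro — 3.

3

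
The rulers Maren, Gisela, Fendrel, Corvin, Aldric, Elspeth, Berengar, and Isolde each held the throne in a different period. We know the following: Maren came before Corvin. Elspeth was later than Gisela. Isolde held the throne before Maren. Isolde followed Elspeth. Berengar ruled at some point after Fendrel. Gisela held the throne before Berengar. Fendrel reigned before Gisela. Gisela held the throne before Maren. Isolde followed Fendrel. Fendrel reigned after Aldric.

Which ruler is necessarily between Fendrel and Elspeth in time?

Tracing the constraints gives Fendrel → Gisela → Elspeth, so Gisela sits after Fendrel and before Elspeth.
No other ruler is forced both after Fendrel and before Elspeth.

Gisela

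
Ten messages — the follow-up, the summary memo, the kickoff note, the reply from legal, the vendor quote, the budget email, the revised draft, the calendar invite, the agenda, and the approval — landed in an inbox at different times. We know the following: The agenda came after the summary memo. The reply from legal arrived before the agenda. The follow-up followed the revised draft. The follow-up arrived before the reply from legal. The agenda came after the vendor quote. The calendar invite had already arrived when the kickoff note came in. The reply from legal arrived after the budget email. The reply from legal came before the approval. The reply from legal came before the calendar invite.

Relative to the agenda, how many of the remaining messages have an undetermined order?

Forced before the agenda: the budget email, the follow-up, the reply from legal, the revised draft, the summary memo, and the vendor quote.
That leaves the approval, the calendar invite, and the kickoff note with no forced order relative to the agenda — 3.

3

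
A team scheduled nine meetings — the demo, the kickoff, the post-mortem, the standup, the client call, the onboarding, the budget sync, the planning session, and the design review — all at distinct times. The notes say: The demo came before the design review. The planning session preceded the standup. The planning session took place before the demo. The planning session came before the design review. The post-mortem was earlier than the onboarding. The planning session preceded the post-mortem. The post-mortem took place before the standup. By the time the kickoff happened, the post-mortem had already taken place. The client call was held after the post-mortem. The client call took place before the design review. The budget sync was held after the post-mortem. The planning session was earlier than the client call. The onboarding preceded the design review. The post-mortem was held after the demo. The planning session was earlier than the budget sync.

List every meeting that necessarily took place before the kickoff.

the demo, the planning session, the post-mortem

Directly stated before the kickoff: the post-mortem.
The demo reaches the kickoff via the demo → the post-mortem → the kickoff.
The planning session reaches the kickoff via the planning session → the post-mortem → the kickoff.
No chain forces the design review (or any of the others) ahead of the kickoff.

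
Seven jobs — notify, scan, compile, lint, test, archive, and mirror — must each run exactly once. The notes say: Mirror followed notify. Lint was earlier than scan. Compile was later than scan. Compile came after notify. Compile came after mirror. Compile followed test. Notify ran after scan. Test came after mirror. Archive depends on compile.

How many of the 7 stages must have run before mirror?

3

Directly stated before mirror: notify.
Lint reaches mirror via lint → scan → notify → mirror.
Scan reaches mirror via scan → notify → mirror.
That's lint, notify, and scan — 3 in all.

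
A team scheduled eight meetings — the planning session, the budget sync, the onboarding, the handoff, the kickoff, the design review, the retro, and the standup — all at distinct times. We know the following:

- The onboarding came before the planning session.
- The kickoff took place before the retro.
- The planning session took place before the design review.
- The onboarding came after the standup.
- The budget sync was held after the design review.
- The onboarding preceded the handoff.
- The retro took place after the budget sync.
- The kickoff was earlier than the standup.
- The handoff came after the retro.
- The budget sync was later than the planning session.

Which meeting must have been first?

The kickoff has a chain of constraints placing it before every other meeting, so the kickoff must be first.

the kickoff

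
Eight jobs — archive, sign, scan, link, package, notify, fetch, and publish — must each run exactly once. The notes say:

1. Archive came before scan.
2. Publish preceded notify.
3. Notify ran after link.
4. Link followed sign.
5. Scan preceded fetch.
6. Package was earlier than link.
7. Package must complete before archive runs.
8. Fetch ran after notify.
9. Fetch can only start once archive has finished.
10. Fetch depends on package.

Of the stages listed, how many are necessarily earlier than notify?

4

Directly stated before notify: link and publish.
Package reaches notify via package → link → notify.
Sign reaches notify via sign → link → notify.
No chain forces archive (or any of the others) ahead of notify.
That's link, package, publish, and sign — 4 in all.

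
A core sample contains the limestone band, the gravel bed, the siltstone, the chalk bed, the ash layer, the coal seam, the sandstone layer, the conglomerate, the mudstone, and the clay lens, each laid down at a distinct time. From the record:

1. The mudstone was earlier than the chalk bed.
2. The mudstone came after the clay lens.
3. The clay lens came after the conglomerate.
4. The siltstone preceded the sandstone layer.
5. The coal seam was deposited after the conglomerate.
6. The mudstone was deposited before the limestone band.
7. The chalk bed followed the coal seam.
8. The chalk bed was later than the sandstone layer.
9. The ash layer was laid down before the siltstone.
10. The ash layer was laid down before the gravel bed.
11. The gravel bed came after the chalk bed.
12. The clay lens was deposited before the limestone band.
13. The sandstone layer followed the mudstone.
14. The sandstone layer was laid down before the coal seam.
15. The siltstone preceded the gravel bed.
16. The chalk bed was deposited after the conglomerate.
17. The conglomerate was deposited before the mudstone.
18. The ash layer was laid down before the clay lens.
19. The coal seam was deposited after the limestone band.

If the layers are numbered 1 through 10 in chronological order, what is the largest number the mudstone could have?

The mudstone must come before the chalk bed, the coal seam, the gravel bed, the limestone band, and the sandstone layer — 5 layers forced after it.
Everything else can be placed before the mudstone in some valid order, so the mudstone can sit as late as position 10 − 5 = 5.

5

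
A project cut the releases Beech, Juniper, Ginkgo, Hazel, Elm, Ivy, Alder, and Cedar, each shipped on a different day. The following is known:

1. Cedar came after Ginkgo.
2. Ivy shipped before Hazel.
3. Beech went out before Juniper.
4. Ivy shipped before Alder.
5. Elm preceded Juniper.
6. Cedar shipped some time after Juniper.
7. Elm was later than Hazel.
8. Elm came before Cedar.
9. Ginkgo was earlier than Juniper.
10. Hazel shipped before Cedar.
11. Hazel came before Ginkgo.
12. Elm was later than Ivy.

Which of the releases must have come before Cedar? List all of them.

Directly stated before Cedar: Elm, Ginkgo, Hazel, and Juniper.
Beech reaches Cedar via Beech → Juniper → Cedar.
Ivy reaches Cedar via Ivy → Hazel → Cedar.

Beech, Elm, Ginkgo, Hazel, Ivy, Juniper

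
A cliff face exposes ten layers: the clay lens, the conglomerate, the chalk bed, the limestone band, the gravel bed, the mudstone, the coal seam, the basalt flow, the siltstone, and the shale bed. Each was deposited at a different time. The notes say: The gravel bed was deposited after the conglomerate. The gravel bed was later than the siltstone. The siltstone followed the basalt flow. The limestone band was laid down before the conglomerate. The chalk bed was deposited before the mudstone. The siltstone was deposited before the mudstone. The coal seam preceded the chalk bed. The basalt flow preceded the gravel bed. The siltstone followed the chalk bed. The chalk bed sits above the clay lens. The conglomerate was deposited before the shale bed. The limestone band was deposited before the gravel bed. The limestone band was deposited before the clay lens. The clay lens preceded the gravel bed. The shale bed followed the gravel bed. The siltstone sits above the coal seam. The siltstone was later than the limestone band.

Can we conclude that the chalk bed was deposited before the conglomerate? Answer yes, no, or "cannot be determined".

No chain of stated constraints runs from the chalk bed to the conglomerate, and none runs from the conglomerate to the chalk bed either.
So the relative order of the chalk bed and the conglomerate is not fixed by the given facts.

cannot be determined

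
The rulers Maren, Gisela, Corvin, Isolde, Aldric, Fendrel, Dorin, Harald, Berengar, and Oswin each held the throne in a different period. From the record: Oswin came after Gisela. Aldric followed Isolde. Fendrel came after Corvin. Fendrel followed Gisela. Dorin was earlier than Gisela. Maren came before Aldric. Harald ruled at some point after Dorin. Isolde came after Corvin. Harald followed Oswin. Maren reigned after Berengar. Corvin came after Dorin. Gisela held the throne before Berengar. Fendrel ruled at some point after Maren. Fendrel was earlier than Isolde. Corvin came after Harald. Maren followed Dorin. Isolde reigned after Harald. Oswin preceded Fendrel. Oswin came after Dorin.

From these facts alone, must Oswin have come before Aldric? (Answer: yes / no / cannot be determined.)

Chain the constraints: Oswin → Harald → Isolde → Aldric. Each link is directly stated, so Oswin comes before Aldric.

yes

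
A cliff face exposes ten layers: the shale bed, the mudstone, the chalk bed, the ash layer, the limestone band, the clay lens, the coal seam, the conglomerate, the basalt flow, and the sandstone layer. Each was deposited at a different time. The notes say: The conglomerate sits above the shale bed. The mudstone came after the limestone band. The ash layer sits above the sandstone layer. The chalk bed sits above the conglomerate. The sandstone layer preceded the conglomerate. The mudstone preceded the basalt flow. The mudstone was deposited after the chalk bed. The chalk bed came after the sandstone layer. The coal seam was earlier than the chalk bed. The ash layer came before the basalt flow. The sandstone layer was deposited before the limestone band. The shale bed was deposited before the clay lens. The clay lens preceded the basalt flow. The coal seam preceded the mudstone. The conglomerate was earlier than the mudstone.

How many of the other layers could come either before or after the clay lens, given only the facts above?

7

Forced before the clay lens: the shale bed; forced after the clay lens: the basalt flow.
That leaves the ash layer, the chalk bed, the coal seam, the conglomerate, the limestone band, the mudstone, and the sandstone layer with no forced order relative to the clay lens — 7.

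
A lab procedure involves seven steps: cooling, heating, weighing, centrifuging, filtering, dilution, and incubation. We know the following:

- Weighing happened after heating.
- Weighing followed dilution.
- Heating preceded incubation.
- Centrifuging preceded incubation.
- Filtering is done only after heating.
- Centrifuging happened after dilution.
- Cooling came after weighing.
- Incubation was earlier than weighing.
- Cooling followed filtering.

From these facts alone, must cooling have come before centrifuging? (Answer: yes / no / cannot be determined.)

Tracing the constraints gives centrifuging → incubation → weighing → cooling, so centrifuging must come before cooling.
That means cooling cannot be before centrifuging.

no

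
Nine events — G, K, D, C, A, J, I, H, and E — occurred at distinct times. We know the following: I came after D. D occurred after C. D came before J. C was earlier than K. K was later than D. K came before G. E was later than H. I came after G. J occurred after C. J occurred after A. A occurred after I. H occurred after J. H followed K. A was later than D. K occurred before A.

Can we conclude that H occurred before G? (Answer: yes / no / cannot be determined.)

Tracing the constraints gives G → I → A → J → H, so G must come before H.
That means H cannot be before G.

no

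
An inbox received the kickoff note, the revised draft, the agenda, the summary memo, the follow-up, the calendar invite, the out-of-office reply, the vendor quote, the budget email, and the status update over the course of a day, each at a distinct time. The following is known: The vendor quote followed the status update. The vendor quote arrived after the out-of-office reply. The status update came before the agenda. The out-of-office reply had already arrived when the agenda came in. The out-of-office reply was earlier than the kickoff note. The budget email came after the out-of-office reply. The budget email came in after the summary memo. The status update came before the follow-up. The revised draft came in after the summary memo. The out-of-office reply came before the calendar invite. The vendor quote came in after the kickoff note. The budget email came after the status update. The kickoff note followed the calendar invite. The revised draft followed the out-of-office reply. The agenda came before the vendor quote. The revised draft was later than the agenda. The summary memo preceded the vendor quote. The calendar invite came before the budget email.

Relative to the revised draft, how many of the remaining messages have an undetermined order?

5

Forced before the revised draft: the agenda, the out-of-office reply, the status update, and the summary memo.
That leaves the budget email, the calendar invite, the follow-up, the kickoff note, and the vendor quote with no forced order relative to the revised draft — 5.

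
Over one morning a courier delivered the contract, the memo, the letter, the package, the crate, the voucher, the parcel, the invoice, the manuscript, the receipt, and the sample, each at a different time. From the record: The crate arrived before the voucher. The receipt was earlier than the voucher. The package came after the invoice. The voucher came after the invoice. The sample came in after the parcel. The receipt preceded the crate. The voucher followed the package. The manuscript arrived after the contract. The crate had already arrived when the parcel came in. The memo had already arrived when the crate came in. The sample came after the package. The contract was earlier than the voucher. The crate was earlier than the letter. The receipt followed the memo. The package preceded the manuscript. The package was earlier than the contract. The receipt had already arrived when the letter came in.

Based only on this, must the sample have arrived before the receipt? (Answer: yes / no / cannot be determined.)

no

Tracing the constraints gives the receipt → the crate → the parcel → the sample, so the receipt must come before the sample.
That means the sample cannot be before the receipt.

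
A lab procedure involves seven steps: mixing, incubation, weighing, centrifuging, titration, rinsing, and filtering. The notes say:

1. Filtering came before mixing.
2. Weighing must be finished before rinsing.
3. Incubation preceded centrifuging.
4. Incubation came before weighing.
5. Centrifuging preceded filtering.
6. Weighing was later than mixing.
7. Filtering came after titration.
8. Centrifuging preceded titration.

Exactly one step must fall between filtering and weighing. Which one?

Tracing the constraints gives filtering → mixing → weighing, so mixing sits after filtering and before weighing.
No other step is forced both after filtering and before weighing.

mixing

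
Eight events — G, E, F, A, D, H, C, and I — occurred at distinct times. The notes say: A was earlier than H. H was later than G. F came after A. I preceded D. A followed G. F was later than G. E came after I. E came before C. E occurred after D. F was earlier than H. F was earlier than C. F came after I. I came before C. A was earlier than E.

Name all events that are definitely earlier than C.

Directly stated before C: E, F, and I.
A reaches C via A → E → C.
D reaches C via D → E → C.
G reaches C via G → F → C.

A, D, E, F, G, I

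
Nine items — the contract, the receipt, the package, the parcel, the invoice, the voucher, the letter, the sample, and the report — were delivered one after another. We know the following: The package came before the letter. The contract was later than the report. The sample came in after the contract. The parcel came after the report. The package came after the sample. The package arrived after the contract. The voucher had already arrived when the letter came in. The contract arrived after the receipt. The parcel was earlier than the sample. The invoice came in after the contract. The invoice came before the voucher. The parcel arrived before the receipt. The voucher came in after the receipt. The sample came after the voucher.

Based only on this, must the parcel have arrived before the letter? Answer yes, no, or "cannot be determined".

Chain the constraints: the parcel → the sample → the package → the letter. Each link is directly stated, so the parcel comes before the letter.

yes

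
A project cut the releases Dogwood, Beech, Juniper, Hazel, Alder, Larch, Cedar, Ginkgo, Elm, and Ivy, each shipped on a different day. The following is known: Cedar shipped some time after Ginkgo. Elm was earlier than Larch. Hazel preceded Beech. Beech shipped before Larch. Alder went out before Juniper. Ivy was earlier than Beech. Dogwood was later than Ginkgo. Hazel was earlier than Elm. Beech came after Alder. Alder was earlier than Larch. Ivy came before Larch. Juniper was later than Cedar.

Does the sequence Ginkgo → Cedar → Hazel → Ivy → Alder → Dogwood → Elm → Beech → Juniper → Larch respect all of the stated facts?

yes

Check each stated constraint against the proposed order — e.g. Ivy is ahead of Larch; Cedar is ahead of Juniper. Every pair is in the required order; nothing is violated.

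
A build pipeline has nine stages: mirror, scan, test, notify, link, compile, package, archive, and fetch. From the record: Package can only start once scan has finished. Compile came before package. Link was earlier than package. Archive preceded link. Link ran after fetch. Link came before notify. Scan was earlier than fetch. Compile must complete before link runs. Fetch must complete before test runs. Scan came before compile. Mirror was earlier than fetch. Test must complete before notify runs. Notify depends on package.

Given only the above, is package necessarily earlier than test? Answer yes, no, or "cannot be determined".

No chain of stated constraints runs from package to test, and none runs from test to package either.
So the relative order of package and test is not fixed by the given facts.

cannot be determined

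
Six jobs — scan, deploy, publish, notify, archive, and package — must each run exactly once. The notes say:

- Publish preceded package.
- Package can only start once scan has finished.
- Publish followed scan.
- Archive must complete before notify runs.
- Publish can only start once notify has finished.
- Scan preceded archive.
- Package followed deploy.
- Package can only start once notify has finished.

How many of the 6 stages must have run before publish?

3

Directly stated before publish: notify and scan.
Archive reaches publish via archive → notify → publish.
That's archive, notify, and scan — 3 in all.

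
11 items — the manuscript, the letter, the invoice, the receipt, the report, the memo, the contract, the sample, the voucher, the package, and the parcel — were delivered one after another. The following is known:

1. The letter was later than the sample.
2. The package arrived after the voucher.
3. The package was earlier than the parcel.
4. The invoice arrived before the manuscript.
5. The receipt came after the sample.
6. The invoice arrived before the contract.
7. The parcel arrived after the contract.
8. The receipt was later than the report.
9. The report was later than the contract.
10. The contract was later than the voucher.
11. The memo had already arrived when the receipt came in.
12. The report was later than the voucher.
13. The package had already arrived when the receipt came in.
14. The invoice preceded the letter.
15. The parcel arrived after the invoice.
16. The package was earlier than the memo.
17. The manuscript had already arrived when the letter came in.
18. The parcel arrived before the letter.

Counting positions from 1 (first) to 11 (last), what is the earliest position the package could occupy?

The voucher must come before the package — 1 forced predecessor.
Nothing else is forced ahead of the package, so its earliest slot is position 1 + 1 = 2.

2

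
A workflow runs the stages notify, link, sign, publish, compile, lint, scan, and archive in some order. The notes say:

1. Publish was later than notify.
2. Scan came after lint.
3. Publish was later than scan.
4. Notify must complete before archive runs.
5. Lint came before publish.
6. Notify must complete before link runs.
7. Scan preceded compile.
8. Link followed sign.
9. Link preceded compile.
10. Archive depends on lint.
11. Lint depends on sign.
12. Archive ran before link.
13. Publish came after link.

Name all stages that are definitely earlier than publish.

Directly stated before publish: link, lint, notify, and scan.
Archive reaches publish via archive → link → publish.
Sign reaches publish via sign → link → publish.
No chain forces compile ahead of publish.

archive, link, lint, notify, scan, sign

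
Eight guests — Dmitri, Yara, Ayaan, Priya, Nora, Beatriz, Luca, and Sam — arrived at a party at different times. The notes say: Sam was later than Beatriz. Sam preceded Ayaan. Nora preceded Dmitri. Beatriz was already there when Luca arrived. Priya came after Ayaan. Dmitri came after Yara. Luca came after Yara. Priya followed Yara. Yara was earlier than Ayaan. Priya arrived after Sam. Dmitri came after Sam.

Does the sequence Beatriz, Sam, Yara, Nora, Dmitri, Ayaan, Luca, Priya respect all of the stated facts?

Check each stated constraint against the proposed order — e.g. Sam is ahead of Priya; Beatriz is ahead of Luca. Every pair is in the required order; nothing is violated.

yes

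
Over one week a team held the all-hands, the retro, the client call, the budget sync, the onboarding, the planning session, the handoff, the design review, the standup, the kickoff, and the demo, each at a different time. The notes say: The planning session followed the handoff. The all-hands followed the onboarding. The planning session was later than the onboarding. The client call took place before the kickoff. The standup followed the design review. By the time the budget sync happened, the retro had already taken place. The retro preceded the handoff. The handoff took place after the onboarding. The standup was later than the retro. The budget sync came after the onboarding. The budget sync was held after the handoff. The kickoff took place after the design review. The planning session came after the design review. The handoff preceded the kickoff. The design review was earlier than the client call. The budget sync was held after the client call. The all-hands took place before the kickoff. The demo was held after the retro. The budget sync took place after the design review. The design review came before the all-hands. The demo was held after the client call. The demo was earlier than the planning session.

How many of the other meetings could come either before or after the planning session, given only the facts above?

4

Forced before the planning session: the client call, the demo, the design review, the handoff, the onboarding, and the retro.
That leaves the all-hands, the budget sync, the kickoff, and the standup with no forced order relative to the planning session — 4.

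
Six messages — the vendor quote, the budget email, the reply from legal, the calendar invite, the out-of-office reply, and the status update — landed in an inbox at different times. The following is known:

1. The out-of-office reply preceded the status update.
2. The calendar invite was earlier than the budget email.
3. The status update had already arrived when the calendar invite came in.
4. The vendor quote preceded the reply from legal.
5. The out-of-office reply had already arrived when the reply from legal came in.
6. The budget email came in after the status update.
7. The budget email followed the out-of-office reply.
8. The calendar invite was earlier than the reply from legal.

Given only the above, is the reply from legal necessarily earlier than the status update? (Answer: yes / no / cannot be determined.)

Tracing the constraints gives the status update → the calendar invite → the reply from legal, so the status update must come before the reply from legal.
That means the reply from legal cannot be before the status update.

no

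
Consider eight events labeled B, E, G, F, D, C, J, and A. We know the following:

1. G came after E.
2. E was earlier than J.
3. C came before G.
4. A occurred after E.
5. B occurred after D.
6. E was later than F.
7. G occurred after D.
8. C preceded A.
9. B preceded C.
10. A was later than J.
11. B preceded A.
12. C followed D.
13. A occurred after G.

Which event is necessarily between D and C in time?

B

Tracing the constraints gives D → B → C, so B sits after D and before C.
No other event is forced both after D and before C.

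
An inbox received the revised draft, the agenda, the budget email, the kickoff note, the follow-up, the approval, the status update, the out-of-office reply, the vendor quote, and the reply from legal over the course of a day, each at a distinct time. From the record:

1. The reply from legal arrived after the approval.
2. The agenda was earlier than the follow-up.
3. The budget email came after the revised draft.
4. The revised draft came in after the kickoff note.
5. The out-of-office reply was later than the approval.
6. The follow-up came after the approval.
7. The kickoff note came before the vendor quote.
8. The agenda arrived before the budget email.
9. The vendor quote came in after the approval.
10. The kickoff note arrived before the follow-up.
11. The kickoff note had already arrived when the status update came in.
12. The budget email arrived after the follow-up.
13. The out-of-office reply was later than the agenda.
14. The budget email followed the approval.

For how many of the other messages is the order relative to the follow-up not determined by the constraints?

Forced before the follow-up: the agenda, the approval, and the kickoff note; forced after the follow-up: the budget email.
That leaves the out-of-office reply, the reply from legal, the revised draft, the status update, and the vendor quote with no forced order relative to the follow-up — 5.

5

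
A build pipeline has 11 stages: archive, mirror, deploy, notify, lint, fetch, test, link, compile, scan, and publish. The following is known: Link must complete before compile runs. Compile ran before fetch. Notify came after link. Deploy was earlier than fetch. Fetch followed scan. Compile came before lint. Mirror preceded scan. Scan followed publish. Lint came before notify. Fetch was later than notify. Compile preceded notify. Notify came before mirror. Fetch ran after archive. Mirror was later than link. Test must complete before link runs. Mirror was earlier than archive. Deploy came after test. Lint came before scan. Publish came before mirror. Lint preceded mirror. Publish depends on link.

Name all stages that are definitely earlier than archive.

Directly stated before archive: mirror.
Compile reaches archive via compile → lint → mirror → archive.
Link reaches archive via link → mirror → archive.
Lint reaches archive via lint → mirror → archive.
Likewise notify, publish, and test each reach archive by chaining the stated constraints.

compile, link, lint, mirror, notify, publish, test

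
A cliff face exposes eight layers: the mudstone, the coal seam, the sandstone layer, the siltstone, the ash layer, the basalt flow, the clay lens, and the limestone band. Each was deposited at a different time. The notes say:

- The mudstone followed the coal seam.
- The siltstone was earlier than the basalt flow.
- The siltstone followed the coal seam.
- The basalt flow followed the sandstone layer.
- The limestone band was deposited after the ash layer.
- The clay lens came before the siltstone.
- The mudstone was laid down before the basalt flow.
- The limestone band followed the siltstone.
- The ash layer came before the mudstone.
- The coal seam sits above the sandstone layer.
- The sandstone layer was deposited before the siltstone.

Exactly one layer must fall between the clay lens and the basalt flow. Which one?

Tracing the constraints gives the clay lens → the siltstone → the basalt flow, so the siltstone sits after the clay lens and before the basalt flow.
No other layer is forced both after the clay lens and before the basalt flow.

the siltstone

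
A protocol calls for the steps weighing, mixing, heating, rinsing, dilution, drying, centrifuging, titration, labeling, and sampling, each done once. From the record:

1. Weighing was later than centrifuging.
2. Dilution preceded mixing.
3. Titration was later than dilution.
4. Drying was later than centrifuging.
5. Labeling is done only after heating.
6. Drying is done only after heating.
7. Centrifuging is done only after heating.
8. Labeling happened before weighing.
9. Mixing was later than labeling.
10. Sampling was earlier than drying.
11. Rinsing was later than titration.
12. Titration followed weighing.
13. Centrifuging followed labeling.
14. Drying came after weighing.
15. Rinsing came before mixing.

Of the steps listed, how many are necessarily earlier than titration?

5

Directly stated before titration: dilution and weighing.
Centrifuging reaches titration via centrifuging → weighing → titration.
Heating reaches titration via heating → labeling → weighing → titration.
Labeling reaches titration via labeling → weighing → titration.
No chain forces sampling (or any of the others) ahead of titration.
That's centrifuging, dilution, heating, labeling, and weighing — 5 in all.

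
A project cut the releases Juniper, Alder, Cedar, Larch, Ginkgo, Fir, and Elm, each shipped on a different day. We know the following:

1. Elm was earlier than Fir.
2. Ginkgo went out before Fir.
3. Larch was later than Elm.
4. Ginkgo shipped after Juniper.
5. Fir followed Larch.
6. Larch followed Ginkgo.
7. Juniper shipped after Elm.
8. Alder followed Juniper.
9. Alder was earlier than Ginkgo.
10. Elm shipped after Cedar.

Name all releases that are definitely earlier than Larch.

Directly stated before Larch: Elm and Ginkgo.
Alder reaches Larch via Alder → Ginkgo → Larch.
Cedar reaches Larch via Cedar → Elm → Larch.
Juniper reaches Larch via Juniper → Ginkgo → Larch.
No chain forces Fir ahead of Larch.

Alder, Cedar, Elm, Ginkgo, Juniper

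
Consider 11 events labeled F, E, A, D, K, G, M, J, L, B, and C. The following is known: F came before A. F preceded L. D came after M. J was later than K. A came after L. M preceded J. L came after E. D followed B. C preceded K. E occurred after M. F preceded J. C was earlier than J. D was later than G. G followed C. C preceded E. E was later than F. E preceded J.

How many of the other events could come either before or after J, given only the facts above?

Forced before J: C, E, F, K, and M.
That leaves A, B, D, G, and L with no forced order relative to J — 5.

5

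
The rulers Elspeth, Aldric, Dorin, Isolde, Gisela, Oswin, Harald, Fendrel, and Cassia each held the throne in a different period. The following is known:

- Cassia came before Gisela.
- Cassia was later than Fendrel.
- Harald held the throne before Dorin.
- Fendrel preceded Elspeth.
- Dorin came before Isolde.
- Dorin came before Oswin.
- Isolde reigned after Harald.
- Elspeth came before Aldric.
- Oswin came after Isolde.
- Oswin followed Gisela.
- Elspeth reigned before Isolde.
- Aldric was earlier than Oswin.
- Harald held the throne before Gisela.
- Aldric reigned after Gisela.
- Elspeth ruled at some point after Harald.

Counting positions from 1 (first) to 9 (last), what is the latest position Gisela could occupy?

Gisela must come before Aldric and Oswin — 2 rulers forced after them.
Everything else can be placed before Gisela in some valid order, so Gisela can sit as late as position 9 − 2 = 7.

7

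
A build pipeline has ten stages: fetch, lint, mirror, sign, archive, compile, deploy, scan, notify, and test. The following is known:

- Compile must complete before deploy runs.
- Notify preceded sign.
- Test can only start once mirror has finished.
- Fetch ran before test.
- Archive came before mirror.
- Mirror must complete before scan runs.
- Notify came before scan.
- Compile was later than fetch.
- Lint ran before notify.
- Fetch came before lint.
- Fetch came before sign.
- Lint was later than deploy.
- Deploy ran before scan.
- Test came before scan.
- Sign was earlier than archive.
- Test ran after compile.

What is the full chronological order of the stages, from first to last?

fetch, compile, deploy, lint, notify, sign, archive, mirror, test, scan

The constraints fix every adjacent pair, so only one ordering works:
fetch → compile → deploy → lint → notify → sign → archive → mirror → test → scan.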